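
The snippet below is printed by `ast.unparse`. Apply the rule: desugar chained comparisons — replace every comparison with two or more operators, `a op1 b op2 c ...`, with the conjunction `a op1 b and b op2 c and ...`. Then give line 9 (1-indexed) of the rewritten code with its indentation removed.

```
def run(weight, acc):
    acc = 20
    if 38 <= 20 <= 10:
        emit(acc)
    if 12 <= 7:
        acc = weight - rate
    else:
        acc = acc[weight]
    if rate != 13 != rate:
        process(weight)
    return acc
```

Transformed code:
def run(weight, acc):
    acc = 20
    if 38 <= 20 and 20 <= 10:
        emit(acc)
    if 12 <= 7:
        acc = weight - rate
    else:
        acc = acc[weight]
    if rate != 13 and 13 != rate:
        process(weight)
    return acc

if rate != 13 and 13 != rate:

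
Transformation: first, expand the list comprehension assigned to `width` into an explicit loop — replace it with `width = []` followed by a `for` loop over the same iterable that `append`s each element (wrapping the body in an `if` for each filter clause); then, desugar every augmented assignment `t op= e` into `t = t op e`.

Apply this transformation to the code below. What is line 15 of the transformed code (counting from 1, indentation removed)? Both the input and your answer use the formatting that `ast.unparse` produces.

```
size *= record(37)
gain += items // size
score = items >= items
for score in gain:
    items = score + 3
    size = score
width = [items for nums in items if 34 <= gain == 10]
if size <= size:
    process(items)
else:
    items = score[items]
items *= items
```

Transformed code:
size = size * record(37)
gain = gain + items // size
score = items >= items
for score in gain:
    items = score + 3
    size = score
width = []
for nums in items:
    if 34 <= gain == 10:
        width.append(items)
if size <= size:
    process(items)
else:
    items = score[items]
items = items * items

items = items * items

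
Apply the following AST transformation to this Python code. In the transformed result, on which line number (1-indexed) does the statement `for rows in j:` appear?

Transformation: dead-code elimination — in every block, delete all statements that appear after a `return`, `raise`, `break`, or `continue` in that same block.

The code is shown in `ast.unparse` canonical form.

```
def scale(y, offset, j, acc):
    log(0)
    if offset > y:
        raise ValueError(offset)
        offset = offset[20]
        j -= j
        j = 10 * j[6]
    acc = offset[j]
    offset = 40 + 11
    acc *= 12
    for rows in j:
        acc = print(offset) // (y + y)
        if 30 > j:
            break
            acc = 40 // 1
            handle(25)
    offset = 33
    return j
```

Transformed code:
def scale(y, offset, j, acc):
    log(0)
    if offset > y:
        raise ValueError(offset)
    acc = offset[j]
    offset = 40 + 11
    acc *= 12
    for rows in j:
        acc = print(offset) // (y + y)
        if 30 > j:
            break
    offset = 33
    return j

8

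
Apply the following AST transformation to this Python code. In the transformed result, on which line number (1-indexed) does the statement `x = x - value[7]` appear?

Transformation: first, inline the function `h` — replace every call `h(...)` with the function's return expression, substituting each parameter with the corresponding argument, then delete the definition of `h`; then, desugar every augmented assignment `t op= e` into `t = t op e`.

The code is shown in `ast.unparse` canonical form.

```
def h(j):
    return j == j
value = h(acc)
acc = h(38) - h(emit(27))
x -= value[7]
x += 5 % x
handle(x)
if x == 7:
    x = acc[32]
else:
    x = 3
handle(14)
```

Transformed code:
value = acc == acc
acc = (38 == 38) - (emit(27) == emit(27))
x = x - value[7]
x = x + 5 % x
handle(x)
if x == 7:
    x = acc[32]
else:
    x = 3
handle(14)

3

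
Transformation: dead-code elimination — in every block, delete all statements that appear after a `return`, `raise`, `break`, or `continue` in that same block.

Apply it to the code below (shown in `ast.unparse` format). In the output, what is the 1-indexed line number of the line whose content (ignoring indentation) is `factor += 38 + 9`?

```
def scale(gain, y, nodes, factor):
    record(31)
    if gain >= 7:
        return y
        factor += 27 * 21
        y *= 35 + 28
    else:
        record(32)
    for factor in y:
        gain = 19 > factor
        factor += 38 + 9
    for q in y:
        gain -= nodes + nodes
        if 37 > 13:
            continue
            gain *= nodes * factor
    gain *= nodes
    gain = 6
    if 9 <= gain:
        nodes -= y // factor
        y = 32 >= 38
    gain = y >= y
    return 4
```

9

Transformed code:
def scale(gain, y, nodes, factor):
    record(31)
    if gain >= 7:
        return y
    else:
        record(32)
    for factor in y:
        gain = 19 > factor
        factor += 38 + 9
    for q in y:
        gain -= nodes + nodes
        if 37 > 13:
            continue
    gain *= nodes
    gain = 6
    if 9 <= gain:
        nodes -= y // factor
        y = 32 >= 38
    gain = y >= y
    return 4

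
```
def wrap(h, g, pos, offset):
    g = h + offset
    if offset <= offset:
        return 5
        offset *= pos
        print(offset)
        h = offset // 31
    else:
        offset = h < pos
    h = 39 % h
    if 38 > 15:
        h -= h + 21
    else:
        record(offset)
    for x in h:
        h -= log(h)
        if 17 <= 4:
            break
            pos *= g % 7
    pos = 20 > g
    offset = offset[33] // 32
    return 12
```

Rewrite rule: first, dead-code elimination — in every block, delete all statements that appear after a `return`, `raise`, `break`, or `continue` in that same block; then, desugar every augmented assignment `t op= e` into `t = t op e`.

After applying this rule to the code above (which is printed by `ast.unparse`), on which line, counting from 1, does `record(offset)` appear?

11

Transformed code:
def wrap(h, g, pos, offset):
    g = h + offset
    if offset <= offset:
        return 5
    else:
        offset = h < pos
    h = 39 % h
    if 38 > 15:
        h = h - (h + 21)
    else:
        record(offset)
    for x in h:
        h = h - log(h)
        if 17 <= 4:
            break
    pos = 20 > g
    offset = offset[33] // 32
    return 12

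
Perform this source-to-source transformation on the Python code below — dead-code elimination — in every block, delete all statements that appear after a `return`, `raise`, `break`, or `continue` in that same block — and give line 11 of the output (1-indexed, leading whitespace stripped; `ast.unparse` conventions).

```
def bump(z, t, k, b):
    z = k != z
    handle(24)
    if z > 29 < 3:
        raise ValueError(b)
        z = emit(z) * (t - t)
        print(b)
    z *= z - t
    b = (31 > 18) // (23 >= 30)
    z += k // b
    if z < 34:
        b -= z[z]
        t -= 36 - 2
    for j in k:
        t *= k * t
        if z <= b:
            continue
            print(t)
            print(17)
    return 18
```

Transformed code:
def bump(z, t, k, b):
    z = k != z
    handle(24)
    if z > 29 < 3:
        raise ValueError(b)
    z *= z - t
    b = (31 > 18) // (23 >= 30)
    z += k // b
    if z < 34:
        b -= z[z]
        t -= 36 - 2
    for j in k:
        t *= k * t
        if z <= b:
            continue
    return 18

t -= 36 - 2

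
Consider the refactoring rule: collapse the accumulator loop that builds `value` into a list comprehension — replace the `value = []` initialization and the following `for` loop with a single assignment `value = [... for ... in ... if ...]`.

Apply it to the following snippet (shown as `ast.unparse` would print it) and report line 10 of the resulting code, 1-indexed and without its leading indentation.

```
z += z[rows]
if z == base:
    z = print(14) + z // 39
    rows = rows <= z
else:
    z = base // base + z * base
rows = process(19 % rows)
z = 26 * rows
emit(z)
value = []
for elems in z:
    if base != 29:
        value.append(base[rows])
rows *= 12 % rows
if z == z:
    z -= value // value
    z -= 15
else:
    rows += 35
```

value = [base[rows] for elems in z if base != 29]

Transformed code:
z += z[rows]
if z == base:
    z = print(14) + z // 39
    rows = rows <= z
else:
    z = base // base + z * base
rows = process(19 % rows)
z = 26 * rows
emit(z)
value = [base[rows] for elems in z if base != 29]
rows *= 12 % rows
if z == z:
    z -= value // value
    z -= 15
else:
    rows += 35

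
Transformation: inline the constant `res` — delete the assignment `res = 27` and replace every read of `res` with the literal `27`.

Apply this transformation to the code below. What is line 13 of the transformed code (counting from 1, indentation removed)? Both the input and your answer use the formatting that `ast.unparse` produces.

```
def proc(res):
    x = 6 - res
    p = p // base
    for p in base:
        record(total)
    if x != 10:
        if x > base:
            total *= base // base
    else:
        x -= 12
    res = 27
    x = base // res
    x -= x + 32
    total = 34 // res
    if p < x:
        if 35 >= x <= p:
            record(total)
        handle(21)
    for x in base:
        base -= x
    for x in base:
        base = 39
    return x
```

total = 34 // 27

Transformed code:
def proc(res):
    x = 6 - 27
    p = p // base
    for p in base:
        record(total)
    if x != 10:
        if x > base:
            total *= base // base
    else:
        x -= 12
    x = base // 27
    x -= x + 32
    total = 34 // 27
    if p < x:
        if 35 >= x <= p:
            record(total)
        handle(21)
    for x in base:
        base -= x
    for x in base:
        base = 39
    return x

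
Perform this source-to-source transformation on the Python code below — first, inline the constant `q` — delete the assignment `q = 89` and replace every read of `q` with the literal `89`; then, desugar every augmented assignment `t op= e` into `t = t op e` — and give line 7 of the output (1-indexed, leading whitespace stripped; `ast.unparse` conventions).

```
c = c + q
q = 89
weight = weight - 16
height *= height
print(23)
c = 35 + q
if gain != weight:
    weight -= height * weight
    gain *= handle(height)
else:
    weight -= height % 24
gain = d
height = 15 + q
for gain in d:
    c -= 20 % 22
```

Transformed code:
c = c + 89
weight = weight - 16
height = height * height
print(23)
c = 35 + 89
if gain != weight:
    weight = weight - height * weight
    gain = gain * handle(height)
else:
    weight = weight - height % 24
gain = d
height = 15 + 89
for gain in d:
    c = c - 20 % 22

weight = weight - height * weight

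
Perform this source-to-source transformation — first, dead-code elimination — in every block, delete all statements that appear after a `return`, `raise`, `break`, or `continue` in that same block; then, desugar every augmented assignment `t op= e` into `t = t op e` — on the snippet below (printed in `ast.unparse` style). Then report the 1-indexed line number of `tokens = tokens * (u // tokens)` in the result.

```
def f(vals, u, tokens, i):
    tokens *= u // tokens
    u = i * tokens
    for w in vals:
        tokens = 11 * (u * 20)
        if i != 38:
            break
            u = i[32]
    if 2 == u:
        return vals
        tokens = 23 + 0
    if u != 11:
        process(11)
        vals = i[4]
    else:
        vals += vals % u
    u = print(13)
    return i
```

Transformed code:
def f(vals, u, tokens, i):
    tokens = tokens * (u // tokens)
    u = i * tokens
    for w in vals:
        tokens = 11 * (u * 20)
        if i != 38:
            break
    if 2 == u:
        return vals
    if u != 11:
        process(11)
        vals = i[4]
    else:
        vals = vals + vals % u
    u = print(13)
    return i

2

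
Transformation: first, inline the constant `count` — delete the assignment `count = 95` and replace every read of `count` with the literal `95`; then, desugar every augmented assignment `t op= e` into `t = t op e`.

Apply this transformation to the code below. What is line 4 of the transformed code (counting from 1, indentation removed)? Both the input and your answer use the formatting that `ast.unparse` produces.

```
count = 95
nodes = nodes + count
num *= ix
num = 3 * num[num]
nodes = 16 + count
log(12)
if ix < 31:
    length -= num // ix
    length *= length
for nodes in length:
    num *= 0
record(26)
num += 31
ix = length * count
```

nodes = 16 + 95

Transformed code:
nodes = nodes + 95
num = num * ix
num = 3 * num[num]
nodes = 16 + 95
log(12)
if ix < 31:
    length = length - num // ix
    length = length * length
for nodes in length:
    num = num * 0
record(26)
num = num + 31
ix = length * 95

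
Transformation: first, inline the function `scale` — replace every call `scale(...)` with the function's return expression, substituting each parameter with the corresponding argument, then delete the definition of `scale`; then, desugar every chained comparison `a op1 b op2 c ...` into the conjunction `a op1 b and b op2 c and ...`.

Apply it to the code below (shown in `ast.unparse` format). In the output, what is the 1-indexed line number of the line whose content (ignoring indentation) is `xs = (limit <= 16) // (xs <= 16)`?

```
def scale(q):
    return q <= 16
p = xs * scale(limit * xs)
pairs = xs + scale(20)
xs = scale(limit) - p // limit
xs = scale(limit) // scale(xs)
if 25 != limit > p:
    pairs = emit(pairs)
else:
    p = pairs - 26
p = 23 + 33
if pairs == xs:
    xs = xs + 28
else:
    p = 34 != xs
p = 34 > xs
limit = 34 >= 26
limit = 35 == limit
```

4

Transformed code:
p = xs * (limit * xs <= 16)
pairs = xs + (20 <= 16)
xs = (limit <= 16) - p // limit
xs = (limit <= 16) // (xs <= 16)
if 25 != limit and limit > p:
    pairs = emit(pairs)
else:
    p = pairs - 26
p = 23 + 33
if pairs == xs:
    xs = xs + 28
else:
    p = 34 != xs
p = 34 > xs
limit = 34 >= 26
limit = 35 == limit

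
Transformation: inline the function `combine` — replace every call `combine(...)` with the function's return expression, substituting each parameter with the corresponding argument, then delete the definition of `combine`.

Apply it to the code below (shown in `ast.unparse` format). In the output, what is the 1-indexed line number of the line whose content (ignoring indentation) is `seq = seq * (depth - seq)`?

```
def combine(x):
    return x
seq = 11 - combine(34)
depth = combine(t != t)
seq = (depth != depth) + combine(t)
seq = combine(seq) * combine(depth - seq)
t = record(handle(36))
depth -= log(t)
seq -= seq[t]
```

4

Transformed code:
seq = 11 - 34
depth = t != t
seq = (depth != depth) + t
seq = seq * (depth - seq)
t = record(handle(36))
depth -= log(t)
seq -= seq[t]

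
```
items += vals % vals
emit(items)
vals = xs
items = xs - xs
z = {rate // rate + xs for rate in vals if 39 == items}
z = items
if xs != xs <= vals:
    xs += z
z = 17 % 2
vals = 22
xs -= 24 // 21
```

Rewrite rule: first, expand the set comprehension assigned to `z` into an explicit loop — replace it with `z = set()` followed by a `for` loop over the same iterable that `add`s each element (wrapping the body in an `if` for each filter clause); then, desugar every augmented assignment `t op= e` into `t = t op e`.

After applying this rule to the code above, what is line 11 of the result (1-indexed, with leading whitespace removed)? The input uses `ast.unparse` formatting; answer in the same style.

xs = xs + z

Transformed code:
items = items + vals % vals
emit(items)
vals = xs
items = xs - xs
z = set()
for rate in vals:
    if 39 == items:
        z.add(rate // rate + xs)
z = items
if xs != xs <= vals:
    xs = xs + z
z = 17 % 2
vals = 22
xs = xs - 24 // 21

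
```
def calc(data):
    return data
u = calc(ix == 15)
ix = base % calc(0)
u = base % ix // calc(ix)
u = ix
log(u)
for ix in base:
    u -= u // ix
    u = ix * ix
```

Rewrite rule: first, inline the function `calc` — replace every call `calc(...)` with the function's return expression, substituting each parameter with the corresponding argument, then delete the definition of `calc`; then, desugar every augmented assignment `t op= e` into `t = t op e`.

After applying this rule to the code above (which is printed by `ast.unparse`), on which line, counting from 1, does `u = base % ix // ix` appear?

3

Transformed code:
u = ix == 15
ix = base % 0
u = base % ix // ix
u = ix
log(u)
for ix in base:
    u = u - u // ix
    u = ix * ix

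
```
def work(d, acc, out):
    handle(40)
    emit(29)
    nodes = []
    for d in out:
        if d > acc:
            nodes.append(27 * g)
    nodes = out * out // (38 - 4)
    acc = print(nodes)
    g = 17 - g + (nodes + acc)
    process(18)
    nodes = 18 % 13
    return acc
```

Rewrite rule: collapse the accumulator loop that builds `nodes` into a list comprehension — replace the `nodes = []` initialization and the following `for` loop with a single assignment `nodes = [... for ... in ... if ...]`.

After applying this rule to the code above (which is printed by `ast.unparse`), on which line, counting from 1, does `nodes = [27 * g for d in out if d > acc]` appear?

4

Transformed code:
def work(d, acc, out):
    handle(40)
    emit(29)
    nodes = [27 * g for d in out if d > acc]
    nodes = out * out // (38 - 4)
    acc = print(nodes)
    g = 17 - g + (nodes + acc)
    process(18)
    nodes = 18 % 13
    return acc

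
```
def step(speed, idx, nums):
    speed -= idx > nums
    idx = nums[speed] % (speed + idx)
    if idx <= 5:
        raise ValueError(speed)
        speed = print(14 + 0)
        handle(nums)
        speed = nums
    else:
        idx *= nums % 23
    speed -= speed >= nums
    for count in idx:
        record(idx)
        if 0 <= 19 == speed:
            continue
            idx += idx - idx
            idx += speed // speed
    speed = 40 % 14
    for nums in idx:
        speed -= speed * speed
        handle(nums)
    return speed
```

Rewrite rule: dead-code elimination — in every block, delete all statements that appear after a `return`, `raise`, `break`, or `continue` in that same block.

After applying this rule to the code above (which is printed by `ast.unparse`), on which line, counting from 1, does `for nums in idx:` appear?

14

Transformed code:
def step(speed, idx, nums):
    speed -= idx > nums
    idx = nums[speed] % (speed + idx)
    if idx <= 5:
        raise ValueError(speed)
    else:
        idx *= nums % 23
    speed -= speed >= nums
    for count in idx:
        record(idx)
        if 0 <= 19 == speed:
            continue
    speed = 40 % 14
    for nums in idx:
        speed -= speed * speed
        handle(nums)
    return speed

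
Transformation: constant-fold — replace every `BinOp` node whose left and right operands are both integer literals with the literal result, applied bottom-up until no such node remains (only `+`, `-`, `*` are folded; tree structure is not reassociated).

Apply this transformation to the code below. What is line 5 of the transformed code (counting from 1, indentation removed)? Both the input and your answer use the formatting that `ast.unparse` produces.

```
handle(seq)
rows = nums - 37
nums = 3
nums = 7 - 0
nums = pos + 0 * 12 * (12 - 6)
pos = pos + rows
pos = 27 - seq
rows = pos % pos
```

Transformed code:
handle(seq)
rows = nums - 37
nums = 3
nums = 7
nums = pos + 0
pos = pos + rows
pos = 27 - seq
rows = pos % pos

nums = pos + 0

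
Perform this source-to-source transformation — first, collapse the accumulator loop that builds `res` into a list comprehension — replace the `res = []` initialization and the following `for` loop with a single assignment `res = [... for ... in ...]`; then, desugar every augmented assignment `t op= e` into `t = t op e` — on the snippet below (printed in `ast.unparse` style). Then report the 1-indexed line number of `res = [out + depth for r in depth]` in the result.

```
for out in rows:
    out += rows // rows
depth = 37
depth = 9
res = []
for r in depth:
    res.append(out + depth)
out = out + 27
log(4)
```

Transformed code:
for out in rows:
    out = out + rows // rows
depth = 37
depth = 9
res = [out + depth for r in depth]
out = out + 27
log(4)

5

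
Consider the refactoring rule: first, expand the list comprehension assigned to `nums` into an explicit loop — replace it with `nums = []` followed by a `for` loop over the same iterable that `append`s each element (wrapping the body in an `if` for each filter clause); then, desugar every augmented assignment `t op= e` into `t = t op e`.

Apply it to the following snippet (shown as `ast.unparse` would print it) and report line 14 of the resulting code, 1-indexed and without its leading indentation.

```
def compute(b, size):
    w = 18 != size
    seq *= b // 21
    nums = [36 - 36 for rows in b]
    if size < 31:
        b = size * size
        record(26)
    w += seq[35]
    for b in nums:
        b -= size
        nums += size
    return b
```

return b

Transformed code:
def compute(b, size):
    w = 18 != size
    seq = seq * (b // 21)
    nums = []
    for rows in b:
        nums.append(36 - 36)
    if size < 31:
        b = size * size
        record(26)
    w = w + seq[35]
    for b in nums:
        b = b - size
        nums = nums + size
    return b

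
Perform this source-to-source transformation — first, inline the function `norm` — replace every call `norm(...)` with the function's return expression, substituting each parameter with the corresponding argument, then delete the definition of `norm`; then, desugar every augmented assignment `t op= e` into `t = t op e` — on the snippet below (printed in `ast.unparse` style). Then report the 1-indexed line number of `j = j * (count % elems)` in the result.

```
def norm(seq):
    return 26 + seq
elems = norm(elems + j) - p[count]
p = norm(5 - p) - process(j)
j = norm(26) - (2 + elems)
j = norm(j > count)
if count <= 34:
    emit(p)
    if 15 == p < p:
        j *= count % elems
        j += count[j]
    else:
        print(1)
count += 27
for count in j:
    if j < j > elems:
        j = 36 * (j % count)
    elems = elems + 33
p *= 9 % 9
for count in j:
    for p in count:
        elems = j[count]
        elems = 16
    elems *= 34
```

Transformed code:
elems = 26 + (elems + j) - p[count]
p = 26 + (5 - p) - process(j)
j = 26 + 26 - (2 + elems)
j = 26 + (j > count)
if count <= 34:
    emit(p)
    if 15 == p < p:
        j = j * (count % elems)
        j = j + count[j]
    else:
        print(1)
count = count + 27
for count in j:
    if j < j > elems:
        j = 36 * (j % count)
    elems = elems + 33
p = p * (9 % 9)
for count in j:
    for p in count:
        elems = j[count]
        elems = 16
    elems = elems * 34

8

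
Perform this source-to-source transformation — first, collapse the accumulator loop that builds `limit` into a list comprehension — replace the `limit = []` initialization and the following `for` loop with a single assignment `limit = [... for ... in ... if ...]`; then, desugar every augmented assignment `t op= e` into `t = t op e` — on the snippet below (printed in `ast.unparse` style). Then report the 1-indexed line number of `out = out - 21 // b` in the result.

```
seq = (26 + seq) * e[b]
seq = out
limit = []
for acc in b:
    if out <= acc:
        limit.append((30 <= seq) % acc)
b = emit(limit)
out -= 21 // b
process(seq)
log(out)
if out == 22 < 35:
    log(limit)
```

Transformed code:
seq = (26 + seq) * e[b]
seq = out
limit = [(30 <= seq) % acc for acc in b if out <= acc]
b = emit(limit)
out = out - 21 // b
process(seq)
log(out)
if out == 22 < 35:
    log(limit)

5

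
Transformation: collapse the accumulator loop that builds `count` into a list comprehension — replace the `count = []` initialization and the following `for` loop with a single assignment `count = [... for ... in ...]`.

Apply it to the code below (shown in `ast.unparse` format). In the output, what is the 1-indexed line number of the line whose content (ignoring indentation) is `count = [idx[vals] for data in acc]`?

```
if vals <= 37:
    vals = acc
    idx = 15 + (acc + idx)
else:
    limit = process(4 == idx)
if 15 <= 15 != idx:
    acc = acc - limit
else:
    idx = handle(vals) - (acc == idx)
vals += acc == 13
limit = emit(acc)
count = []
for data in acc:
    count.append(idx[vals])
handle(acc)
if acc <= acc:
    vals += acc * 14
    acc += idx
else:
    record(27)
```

Transformed code:
if vals <= 37:
    vals = acc
    idx = 15 + (acc + idx)
else:
    limit = process(4 == idx)
if 15 <= 15 != idx:
    acc = acc - limit
else:
    idx = handle(vals) - (acc == idx)
vals += acc == 13
limit = emit(acc)
count = [idx[vals] for data in acc]
handle(acc)
if acc <= acc:
    vals += acc * 14
    acc += idx
else:
    record(27)

12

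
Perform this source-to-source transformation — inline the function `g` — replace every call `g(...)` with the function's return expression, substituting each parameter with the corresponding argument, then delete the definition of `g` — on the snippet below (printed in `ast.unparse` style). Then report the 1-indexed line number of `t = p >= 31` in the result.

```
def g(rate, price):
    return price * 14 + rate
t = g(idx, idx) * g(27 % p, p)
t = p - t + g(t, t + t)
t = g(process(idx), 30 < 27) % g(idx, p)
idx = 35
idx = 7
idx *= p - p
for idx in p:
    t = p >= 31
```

Transformed code:
t = (idx * 14 + idx) * (p * 14 + 27 % p)
t = p - t + ((t + t) * 14 + t)
t = ((30 < 27) * 14 + process(idx)) % (p * 14 + idx)
idx = 35
idx = 7
idx *= p - p
for idx in p:
    t = p >= 31

8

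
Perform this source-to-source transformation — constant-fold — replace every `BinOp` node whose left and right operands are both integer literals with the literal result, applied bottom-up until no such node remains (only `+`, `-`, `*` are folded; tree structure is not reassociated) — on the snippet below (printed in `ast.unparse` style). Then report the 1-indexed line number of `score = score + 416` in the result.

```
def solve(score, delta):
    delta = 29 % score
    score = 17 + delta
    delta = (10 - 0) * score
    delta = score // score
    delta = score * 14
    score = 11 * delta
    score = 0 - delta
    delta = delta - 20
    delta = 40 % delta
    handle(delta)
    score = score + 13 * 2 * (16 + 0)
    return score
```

Transformed code:
def solve(score, delta):
    delta = 29 % score
    score = 17 + delta
    delta = 10 * score
    delta = score // score
    delta = score * 14
    score = 11 * delta
    score = 0 - delta
    delta = delta - 20
    delta = 40 % delta
    handle(delta)
    score = score + 416
    return score

12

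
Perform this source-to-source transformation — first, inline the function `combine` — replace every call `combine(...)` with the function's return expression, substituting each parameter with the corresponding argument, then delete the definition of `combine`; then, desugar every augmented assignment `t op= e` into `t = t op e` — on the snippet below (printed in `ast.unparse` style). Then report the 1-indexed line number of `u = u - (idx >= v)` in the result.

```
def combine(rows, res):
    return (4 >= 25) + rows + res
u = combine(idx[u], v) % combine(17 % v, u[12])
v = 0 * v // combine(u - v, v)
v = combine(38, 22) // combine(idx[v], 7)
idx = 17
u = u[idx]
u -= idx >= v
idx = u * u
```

6

Transformed code:
u = ((4 >= 25) + idx[u] + v) % ((4 >= 25) + 17 % v + u[12])
v = 0 * v // ((4 >= 25) + (u - v) + v)
v = ((4 >= 25) + 38 + 22) // ((4 >= 25) + idx[v] + 7)
idx = 17
u = u[idx]
u = u - (idx >= v)
idx = u * u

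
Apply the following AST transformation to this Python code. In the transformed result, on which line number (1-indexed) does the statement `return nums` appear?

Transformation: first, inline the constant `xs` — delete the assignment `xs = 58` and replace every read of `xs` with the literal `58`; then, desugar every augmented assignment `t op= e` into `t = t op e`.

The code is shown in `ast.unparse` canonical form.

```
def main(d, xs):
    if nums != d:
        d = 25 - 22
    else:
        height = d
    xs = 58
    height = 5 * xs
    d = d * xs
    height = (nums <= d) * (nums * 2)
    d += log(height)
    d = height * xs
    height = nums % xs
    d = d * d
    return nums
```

13

Transformed code:
def main(d, xs):
    if nums != d:
        d = 25 - 22
    else:
        height = d
    height = 5 * 58
    d = d * 58
    height = (nums <= d) * (nums * 2)
    d = d + log(height)
    d = height * 58
    height = nums % 58
    d = d * d
    return nums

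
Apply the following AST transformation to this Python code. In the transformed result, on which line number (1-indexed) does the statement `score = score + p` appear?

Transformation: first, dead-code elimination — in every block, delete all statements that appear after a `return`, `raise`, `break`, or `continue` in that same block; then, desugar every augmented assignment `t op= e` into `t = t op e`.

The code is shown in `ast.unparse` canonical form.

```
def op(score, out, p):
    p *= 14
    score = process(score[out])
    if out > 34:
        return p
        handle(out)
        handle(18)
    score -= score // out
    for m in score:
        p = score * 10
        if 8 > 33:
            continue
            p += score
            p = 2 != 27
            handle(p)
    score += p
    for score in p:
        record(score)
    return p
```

Transformed code:
def op(score, out, p):
    p = p * 14
    score = process(score[out])
    if out > 34:
        return p
    score = score - score // out
    for m in score:
        p = score * 10
        if 8 > 33:
            continue
    score = score + p
    for score in p:
        record(score)
    return p

11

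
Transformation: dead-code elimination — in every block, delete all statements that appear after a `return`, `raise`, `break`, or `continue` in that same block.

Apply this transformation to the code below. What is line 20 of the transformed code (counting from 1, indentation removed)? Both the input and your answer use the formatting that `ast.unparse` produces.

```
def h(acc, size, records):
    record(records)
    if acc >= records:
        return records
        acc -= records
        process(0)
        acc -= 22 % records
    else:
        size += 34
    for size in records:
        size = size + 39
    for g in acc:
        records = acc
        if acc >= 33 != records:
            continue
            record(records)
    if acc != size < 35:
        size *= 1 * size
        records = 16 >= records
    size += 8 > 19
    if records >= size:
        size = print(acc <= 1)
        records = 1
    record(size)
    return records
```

record(size)

Transformed code:
def h(acc, size, records):
    record(records)
    if acc >= records:
        return records
    else:
        size += 34
    for size in records:
        size = size + 39
    for g in acc:
        records = acc
        if acc >= 33 != records:
            continue
    if acc != size < 35:
        size *= 1 * size
        records = 16 >= records
    size += 8 > 19
    if records >= size:
        size = print(acc <= 1)
        records = 1
    record(size)
    return records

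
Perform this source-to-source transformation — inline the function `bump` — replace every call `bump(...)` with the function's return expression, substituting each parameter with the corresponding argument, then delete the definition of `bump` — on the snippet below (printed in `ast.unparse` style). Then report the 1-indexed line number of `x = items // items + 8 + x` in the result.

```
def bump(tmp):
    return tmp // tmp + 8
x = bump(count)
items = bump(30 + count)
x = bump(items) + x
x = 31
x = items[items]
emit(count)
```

3

Transformed code:
x = count // count + 8
items = (30 + count) // (30 + count) + 8
x = items // items + 8 + x
x = 31
x = items[items]
emit(count)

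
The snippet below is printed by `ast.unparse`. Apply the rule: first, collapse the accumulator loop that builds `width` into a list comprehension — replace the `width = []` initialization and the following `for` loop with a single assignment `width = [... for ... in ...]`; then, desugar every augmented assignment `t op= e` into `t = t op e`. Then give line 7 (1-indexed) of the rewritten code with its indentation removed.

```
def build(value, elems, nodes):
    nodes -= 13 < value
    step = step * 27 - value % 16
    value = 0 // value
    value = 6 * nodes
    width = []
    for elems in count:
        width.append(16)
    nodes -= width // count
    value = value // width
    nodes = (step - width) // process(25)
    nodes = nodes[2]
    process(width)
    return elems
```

nodes = nodes - width // count

Transformed code:
def build(value, elems, nodes):
    nodes = nodes - (13 < value)
    step = step * 27 - value % 16
    value = 0 // value
    value = 6 * nodes
    width = [16 for elems in count]
    nodes = nodes - width // count
    value = value // width
    nodes = (step - width) // process(25)
    nodes = nodes[2]
    process(width)
    return elems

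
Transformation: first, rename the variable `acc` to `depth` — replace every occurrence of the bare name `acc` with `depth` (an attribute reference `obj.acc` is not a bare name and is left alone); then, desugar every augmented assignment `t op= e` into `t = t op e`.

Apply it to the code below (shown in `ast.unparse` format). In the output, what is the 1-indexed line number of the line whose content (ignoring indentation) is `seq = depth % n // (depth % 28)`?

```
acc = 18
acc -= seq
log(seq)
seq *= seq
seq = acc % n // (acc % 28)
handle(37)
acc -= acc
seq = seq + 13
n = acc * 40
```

Transformed code:
depth = 18
depth = depth - seq
log(seq)
seq = seq * seq
seq = depth % n // (depth % 28)
handle(37)
depth = depth - depth
seq = seq + 13
n = depth * 40

5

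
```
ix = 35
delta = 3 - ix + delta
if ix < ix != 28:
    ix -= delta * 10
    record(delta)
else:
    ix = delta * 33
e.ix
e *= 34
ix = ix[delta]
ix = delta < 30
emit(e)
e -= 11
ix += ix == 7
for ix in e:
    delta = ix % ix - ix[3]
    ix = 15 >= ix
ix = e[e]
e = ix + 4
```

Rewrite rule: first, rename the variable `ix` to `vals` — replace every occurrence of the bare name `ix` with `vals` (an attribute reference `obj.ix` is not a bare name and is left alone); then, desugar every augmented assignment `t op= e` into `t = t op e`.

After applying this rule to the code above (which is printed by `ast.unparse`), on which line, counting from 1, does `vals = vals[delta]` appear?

Transformed code:
vals = 35
delta = 3 - vals + delta
if vals < vals != 28:
    vals = vals - delta * 10
    record(delta)
else:
    vals = delta * 33
e.ix
e = e * 34
vals = vals[delta]
vals = delta < 30
emit(e)
e = e - 11
vals = vals + (vals == 7)
for vals in e:
    delta = vals % vals - vals[3]
    vals = 15 >= vals
vals = e[e]
e = vals + 4

10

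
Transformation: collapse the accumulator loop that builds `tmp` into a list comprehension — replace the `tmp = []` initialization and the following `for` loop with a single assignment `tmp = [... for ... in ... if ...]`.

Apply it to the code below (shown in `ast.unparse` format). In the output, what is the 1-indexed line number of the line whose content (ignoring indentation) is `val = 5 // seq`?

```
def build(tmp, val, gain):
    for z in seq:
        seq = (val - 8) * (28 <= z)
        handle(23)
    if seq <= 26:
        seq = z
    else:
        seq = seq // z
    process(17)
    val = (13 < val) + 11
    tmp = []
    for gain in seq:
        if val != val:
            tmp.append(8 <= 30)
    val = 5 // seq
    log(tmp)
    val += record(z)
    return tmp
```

12

Transformed code:
def build(tmp, val, gain):
    for z in seq:
        seq = (val - 8) * (28 <= z)
        handle(23)
    if seq <= 26:
        seq = z
    else:
        seq = seq // z
    process(17)
    val = (13 < val) + 11
    tmp = [8 <= 30 for gain in seq if val != val]
    val = 5 // seq
    log(tmp)
    val += record(z)
    return tmp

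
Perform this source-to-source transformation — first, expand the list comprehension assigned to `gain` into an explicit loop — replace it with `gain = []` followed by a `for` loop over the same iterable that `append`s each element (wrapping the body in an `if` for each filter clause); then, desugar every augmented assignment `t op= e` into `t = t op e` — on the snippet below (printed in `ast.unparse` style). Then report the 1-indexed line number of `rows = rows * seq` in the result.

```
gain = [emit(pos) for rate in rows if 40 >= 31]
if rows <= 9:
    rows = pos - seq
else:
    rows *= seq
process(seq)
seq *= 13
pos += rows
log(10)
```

Transformed code:
gain = []
for rate in rows:
    if 40 >= 31:
        gain.append(emit(pos))
if rows <= 9:
    rows = pos - seq
else:
    rows = rows * seq
process(seq)
seq = seq * 13
pos = pos + rows
log(10)

8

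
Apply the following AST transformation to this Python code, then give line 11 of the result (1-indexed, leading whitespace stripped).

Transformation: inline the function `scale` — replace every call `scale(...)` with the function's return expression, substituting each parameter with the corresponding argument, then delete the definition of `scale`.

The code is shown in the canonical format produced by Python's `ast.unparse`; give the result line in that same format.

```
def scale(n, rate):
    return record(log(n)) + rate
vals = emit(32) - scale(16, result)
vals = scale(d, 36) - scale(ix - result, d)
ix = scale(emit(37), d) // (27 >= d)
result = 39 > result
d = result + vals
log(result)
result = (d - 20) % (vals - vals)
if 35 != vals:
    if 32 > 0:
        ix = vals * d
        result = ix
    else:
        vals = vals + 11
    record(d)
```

Transformed code:
vals = emit(32) - (record(log(16)) + result)
vals = record(log(d)) + 36 - (record(log(ix - result)) + d)
ix = (record(log(emit(37))) + d) // (27 >= d)
result = 39 > result
d = result + vals
log(result)
result = (d - 20) % (vals - vals)
if 35 != vals:
    if 32 > 0:
        ix = vals * d
        result = ix
    else:
        vals = vals + 11
    record(d)

result = ix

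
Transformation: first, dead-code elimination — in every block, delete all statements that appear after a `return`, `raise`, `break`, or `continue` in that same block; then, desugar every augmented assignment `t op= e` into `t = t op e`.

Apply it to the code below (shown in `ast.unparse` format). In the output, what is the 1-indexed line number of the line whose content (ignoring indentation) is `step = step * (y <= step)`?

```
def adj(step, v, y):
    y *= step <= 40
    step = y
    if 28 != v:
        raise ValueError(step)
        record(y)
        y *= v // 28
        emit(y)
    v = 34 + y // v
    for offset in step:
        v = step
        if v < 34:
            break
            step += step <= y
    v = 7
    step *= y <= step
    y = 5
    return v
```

Transformed code:
def adj(step, v, y):
    y = y * (step <= 40)
    step = y
    if 28 != v:
        raise ValueError(step)
    v = 34 + y // v
    for offset in step:
        v = step
        if v < 34:
            break
    v = 7
    step = step * (y <= step)
    y = 5
    return v

12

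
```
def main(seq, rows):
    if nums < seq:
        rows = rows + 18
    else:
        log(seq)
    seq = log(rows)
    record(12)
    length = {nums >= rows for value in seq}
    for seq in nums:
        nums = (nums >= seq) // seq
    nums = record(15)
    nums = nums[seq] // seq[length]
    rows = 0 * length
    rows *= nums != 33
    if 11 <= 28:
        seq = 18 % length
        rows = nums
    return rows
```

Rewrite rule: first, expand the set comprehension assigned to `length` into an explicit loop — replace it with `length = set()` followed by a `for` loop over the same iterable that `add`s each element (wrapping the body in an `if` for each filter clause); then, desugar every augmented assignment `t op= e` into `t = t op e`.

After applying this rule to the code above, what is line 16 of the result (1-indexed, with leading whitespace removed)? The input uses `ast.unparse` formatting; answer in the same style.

rows = rows * (nums != 33)

Transformed code:
def main(seq, rows):
    if nums < seq:
        rows = rows + 18
    else:
        log(seq)
    seq = log(rows)
    record(12)
    length = set()
    for value in seq:
        length.add(nums >= rows)
    for seq in nums:
        nums = (nums >= seq) // seq
    nums = record(15)
    nums = nums[seq] // seq[length]
    rows = 0 * length
    rows = rows * (nums != 33)
    if 11 <= 28:
        seq = 18 % length
        rows = nums
    return rows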